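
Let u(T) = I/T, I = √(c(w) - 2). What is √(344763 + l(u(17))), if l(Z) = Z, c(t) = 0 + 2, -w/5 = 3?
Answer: 339*√3 ≈ 587.17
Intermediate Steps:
w = -15 (w = -5*3 = -15)
c(t) = 2
I = 0 (I = √(2 - 2) = √0 = 0)
u(T) = 0 (u(T) = 0/T = 0)
√(344763 + l(u(17))) = √(344763 + 0) = √344763 = 339*√3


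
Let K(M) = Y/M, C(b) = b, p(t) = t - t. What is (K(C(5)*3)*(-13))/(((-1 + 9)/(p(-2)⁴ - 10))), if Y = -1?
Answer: -13/12 ≈ -1.0833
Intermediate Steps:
p(t) = 0
K(M) = -1/M
(K(C(5)*3)*(-13))/(((-1 + 9)/(p(-2)⁴ - 10))) = (-1/(5*3)*(-13))/(((-1 + 9)/(0⁴ - 10))) = (-1/15*(-13))/((8/(0 - 10))) = (-1*1/15*(-13))/((8/(-10))) = (-1/15*(-13))/((8*(-⅒))) = 13/(15*(-⅘)) = (13/15)*(-5/4) = -13/12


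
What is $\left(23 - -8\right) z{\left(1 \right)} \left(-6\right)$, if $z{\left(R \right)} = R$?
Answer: $-186$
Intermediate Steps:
$\left(23 - -8\right) z{\left(1 \right)} \left(-6\right) = \left(23 - -8\right) 1 \left(-6\right) = \left(23 + 8\right) 1 \left(-6\right) = 31 \cdot 1 \left(-6\right) = 31 \left(-6\right) = -186$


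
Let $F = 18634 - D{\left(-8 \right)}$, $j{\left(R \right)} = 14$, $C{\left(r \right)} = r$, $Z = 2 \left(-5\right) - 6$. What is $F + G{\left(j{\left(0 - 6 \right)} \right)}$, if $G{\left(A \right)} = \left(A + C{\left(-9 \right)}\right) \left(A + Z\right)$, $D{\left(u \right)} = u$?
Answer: $18632$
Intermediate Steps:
$Z = -16$ ($Z = -10 - 6 = -16$)
$F = 18642$ ($F = 18634 - -8 = 18634 + 8 = 18642$)
$G{\left(A \right)} = \left(-16 + A\right) \left(-9 + A\right)$ ($G{\left(A \right)} = \left(A - 9\right) \left(A - 16\right) = \left(-9 + A\right) \left(-16 + A\right) = \left(-16 + A\right) \left(-9 + A\right)$)
$F + G{\left(j{\left(0 - 6 \right)} \right)} = 18642 + \left(144 + 14^{2} - 350\right) = 18642 + \left(144 + 196 - 350\right) = 18642 - 10 = 18632$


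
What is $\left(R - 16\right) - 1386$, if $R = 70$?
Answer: $-1332$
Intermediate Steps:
$\left(R - 16\right) - 1386 = \left(70 - 16\right) - 1386 = 54 - 1386 = -1332$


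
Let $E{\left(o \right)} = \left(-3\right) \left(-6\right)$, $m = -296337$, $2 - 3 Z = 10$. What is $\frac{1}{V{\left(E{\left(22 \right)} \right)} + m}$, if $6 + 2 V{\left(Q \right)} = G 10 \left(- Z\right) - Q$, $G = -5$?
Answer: $- \frac{3}{889247} \approx -3.3736 \cdot 10^{-6}$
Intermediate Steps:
$Z = - \frac{8}{3}$ ($Z = \frac{2}{3} - \frac{10}{3} = - \frac{8}{3} \approx -2.6667$)
$E{\left(o \right)} = 18$
$V{\left(Q \right)} = - \frac{209}{3} - \frac{Q}{2}$ ($V{\left(Q \right)} = -3 + \frac{\left(-5\right) 10 \left(\left(-1\right) \left(- \frac{8}{3}\right)\right) - Q}{2} = -3 + \frac{\left(-50\right) \frac{8}{3} - Q}{2} = -3 + \frac{- \frac{400}{3} - Q}{2} = -3 - \left(\frac{200}{3} + \frac{Q}{2}\right) = - \frac{209}{3} - \frac{Q}{2}$)
$\frac{1}{V{\left(E{\left(22 \right)} \right)} + m} = \frac{1}{\left(- \frac{209}{3} - 9\right) - 296337} = \frac{1}{- \frac{236}{3} - 296337} = \frac{1}{- \frac{889247}{3}} = - \frac{3}{889247}$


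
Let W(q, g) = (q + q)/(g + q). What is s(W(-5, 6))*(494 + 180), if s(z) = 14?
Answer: 9436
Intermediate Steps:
W(q, g) = 2*q/(g + q) (W(q, g) = (2*q)/(g + q) = 2*q/(g + q))
s(W(-5, 6))*(494 + 180) = 14*(494 + 180) = 14*674 = 9436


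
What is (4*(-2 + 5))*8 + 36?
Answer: 132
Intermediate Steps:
(4*(-2 + 5))*8 + 36 = (4*3)*8 + 36 = 12*8 + 36 = 96 + 36 = 132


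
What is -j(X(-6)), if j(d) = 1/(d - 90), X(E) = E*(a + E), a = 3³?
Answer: 1/216 ≈ 0.0046296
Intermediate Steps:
a = 27
X(E) = E*(27 + E)
j(d) = 1/(-90 + d)
-j(X(-6)) = -1/(-90 - 6*(27 - 6)) = -1/(-90 - 6*21) = -1/(-90 - 126) = -1/(-216) = -1*(-1/216) = 1/216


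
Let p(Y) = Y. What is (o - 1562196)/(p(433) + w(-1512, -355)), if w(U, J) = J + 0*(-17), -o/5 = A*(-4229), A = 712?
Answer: 6746522/39 ≈ 1.7299e+5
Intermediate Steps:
o = 15055240 (o = -3560*(-4229) = -5*(-3011048) = 15055240)
w(U, J) = J (w(U, J) = J + 0 = J)
(o - 1562196)/(p(433) + w(-1512, -355)) = (15055240 - 1562196)/(433 - 355) = 13493044/78 = 13493044*(1/78) = 6746522/39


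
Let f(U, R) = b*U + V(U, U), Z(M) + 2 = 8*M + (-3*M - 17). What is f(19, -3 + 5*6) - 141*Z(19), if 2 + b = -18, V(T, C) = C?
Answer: -11077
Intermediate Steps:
b = -20 (b = -2 - 18 = -20)
Z(M) = -19 + 5*M (Z(M) = -2 + (8*M + (-3*M - 17)) = -2 + (8*M + (-17 - 3*M)) = -2 + (-17 + 5*M) = -19 + 5*M)
f(U, R) = -19*U (f(U, R) = -20*U + U = -19*U)
f(19, -3 + 5*6) - 141*Z(19) = -19*19 - 141*(-19 + 5*19) = -361 - 141*(-19 + 95) = -361 - 141*76 = -361 - 10716 = -11077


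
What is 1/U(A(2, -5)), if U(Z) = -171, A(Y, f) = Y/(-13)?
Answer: -1/171 ≈ -0.0058480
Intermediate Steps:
A(Y, f) = -Y/13 (A(Y, f) = Y*(-1/13) = -Y/13)
1/U(A(2, -5)) = 1/(-171) = -1/171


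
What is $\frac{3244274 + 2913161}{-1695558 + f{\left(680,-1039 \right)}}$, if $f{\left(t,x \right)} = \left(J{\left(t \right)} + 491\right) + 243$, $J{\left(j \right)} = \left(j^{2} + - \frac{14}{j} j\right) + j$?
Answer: $- \frac{6157435}{1231758} \approx -4.9989$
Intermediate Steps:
$J{\left(j \right)} = -14 + j + j^{2}$ ($J{\left(j \right)} = \left(j^{2} - 14\right) + j = \left(-14 + j^{2}\right) + j = -14 + j + j^{2}$)
$f{\left(t,x \right)} = 720 + t + t^{2}$ ($f{\left(t,x \right)} = \left(\left(-14 + t + t^{2}\right) + 491\right) + 243 = \left(477 + t + t^{2}\right) + 243 = 720 + t + t^{2}$)
$\frac{3244274 + 2913161}{-1695558 + f{\left(680,-1039 \right)}} = \frac{3244274 + 2913161}{-1695558 + \left(720 + 680 + 680^{2}\right)} = \frac{6157435}{-1695558 + \left(720 + 680 + 462400\right)} = \frac{6157435}{-1695558 + 463800} = \frac{6157435}{-1231758} = 6157435 \left(- \frac{1}{1231758}\right) = - \frac{6157435}{1231758}$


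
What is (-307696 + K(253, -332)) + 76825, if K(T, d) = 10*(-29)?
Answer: -231161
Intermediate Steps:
K(T, d) = -290
(-307696 + K(253, -332)) + 76825 = (-307696 - 290) + 76825 = -307986 + 76825 = -231161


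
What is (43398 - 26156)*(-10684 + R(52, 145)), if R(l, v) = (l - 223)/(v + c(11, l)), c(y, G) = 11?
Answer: -4790043125/26 ≈ -1.8423e+8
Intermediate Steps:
R(l, v) = (-223 + l)/(11 + v) (R(l, v) = (l - 223)/(v + 11) = (-223 + l)/(11 + v))
(43398 - 26156)*(-10684 + R(52, 145)) = (43398 - 26156)*(-10684 + (-223 + 52)/(11 + 145)) = 17242*(-10684 - 171/156) = 17242*(-10684 + (1/156)*(-171)) = 17242*(-10684 - 57/52) = 17242*(-555625/52) = -4790043125/26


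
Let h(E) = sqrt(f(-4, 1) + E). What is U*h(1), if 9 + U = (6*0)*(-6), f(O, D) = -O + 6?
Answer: -9*sqrt(11) ≈ -29.850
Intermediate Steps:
f(O, D) = 6 - O
h(E) = sqrt(10 + E) (h(E) = sqrt((6 - 1*(-4)) + E) = sqrt((6 + 4) + E) = sqrt(10 + E))
U = -9 (U = -9 + (6*0)*(-6) = -9 + 0*(-6) = -9 + 0 = -9)
U*h(1) = -9*sqrt(10 + 1) = -9*sqrt(11)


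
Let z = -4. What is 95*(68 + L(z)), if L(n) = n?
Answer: 6080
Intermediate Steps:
95*(68 + L(z)) = 95*(68 - 4) = 95*64 = 6080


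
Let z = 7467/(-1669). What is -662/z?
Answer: 1104878/7467 ≈ 147.97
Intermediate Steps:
z = -7467/1669 (z = 7467*(-1/1669) = -7467/1669 ≈ -4.4739)
-662/z = -662/(-7467/1669) = -662*(-1669/7467) = 1104878/7467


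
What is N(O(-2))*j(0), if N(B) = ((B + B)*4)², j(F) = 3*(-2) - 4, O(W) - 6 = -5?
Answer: -640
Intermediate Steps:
O(W) = 1 (O(W) = 6 - 5 = 1)
j(F) = -10 (j(F) = -6 - 4 = -10)
N(B) = 64*B² (N(B) = ((2*B)*4)² = (8*B)² = 64*B²)
N(O(-2))*j(0) = (64*1²)*(-10) = (64*1)*(-10) = 64*(-10) = -640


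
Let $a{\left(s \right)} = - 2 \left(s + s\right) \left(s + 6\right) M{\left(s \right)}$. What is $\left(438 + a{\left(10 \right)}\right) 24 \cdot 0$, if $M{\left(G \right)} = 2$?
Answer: $0$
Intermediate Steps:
$a{\left(s \right)} = - 8 s \left(6 + s\right)$ ($a{\left(s \right)} = - 2 \left(s + s\right) \left(s + 6\right) 2 = - 2 \cdot 2 s \left(6 + s\right) 2 = - 4 s \left(6 + s\right) 2 = - 8 s \left(6 + s\right)$)
$\left(438 + a{\left(10 \right)}\right) 24 \cdot 0 = \left(438 - 80 \left(6 + 10\right)\right) 24 \cdot 0 = \left(438 - 80 \cdot 16\right) 0 = \left(438 - 1280\right) 0 = \left(-842\right) 0 = 0$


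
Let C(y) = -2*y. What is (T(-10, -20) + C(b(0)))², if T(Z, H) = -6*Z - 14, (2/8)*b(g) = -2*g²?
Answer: 2116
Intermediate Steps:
b(g) = -8*g² (b(g) = 4*(-2*g²) = -8*g²)
T(Z, H) = -14 - 6*Z
(T(-10, -20) + C(b(0)))² = ((-14 - 6*(-10)) - (-16)*0²)² = ((-14 + 60) - (-16)*0)² = (46 - 2*0)² = (46 + 0)² = 46² = 2116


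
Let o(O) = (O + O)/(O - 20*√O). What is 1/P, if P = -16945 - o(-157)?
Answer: (-20*√157 + 157*I)/(-2660679*I + 338900*√157) ≈ -5.9012e-5 - 3.1336e-9*I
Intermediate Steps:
o(O) = 2*O/(O - 20*√O) (o(O) = (2*O)/(O - 20*√O) = 2*O/(O - 20*√O))
P = -16945 + 314/(-157 - 20*I*√157) (P = -16945 - 2*(-157)/(-157 - 20*I*√157) = -16945 - (-314)/(-157 - 20*I*√157) = -16945 + 314/(-157 - 20*I*√157) ≈ -16946.0 + 0.89982*I)
1/P = 1/((-338900*√157 + 2660679*I)/(-157*I + 20*√157)) = (-157*I + 20*√157)/(-338900*√157 + 2660679*I)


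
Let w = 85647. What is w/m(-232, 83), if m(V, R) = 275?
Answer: 85647/275 ≈ 311.44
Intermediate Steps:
w/m(-232, 83) = 85647/275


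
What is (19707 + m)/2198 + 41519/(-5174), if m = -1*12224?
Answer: -1876490/406159 ≈ -4.6201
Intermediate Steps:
m = -12224
(19707 + m)/2198 + 41519/(-5174) = (19707 - 12224)/2198 + 41519/(-5174) = 7483*(1/2198) + 41519*(-1/5174) = 1069/314 - 41519/5174 = -1876490/406159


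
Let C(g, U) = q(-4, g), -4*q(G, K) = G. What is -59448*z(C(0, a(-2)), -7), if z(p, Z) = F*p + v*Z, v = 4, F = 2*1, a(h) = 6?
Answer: 1545648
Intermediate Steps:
q(G, K) = -G/4
F = 2
C(g, U) = 1 (C(g, U) = -¼*(-4) = 1)
z(p, Z) = 2*p + 4*Z
-59448*z(C(0, a(-2)), -7) = -59448*(2*1 + 4*(-7)) = -59448*(2 - 28) = -59448*(-26) = 1545648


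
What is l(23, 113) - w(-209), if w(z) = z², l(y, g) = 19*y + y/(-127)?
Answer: -5492011/127 ≈ -43244.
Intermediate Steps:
l(y, g) = 2412*y/127 (l(y, g) = 19*y + y*(-1/127) = 19*y - y/127 = 2412*y/127)
l(23, 113) - w(-209) = (2412/127)*23 - 1*(-209)² = 55476/127 - 1*43681 = 55476/127 - 43681 = -5492011/127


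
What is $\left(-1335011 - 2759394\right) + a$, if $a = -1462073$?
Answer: $-5556478$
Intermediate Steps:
$\left(-1335011 - 2759394\right) + a = \left(-1335011 - 2759394\right) - 1462073 = -4094405 - 1462073 = -5556478$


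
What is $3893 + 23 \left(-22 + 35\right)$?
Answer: $4192$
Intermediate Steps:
$3893 + 23 \left(-22 + 35\right) = 3893 + 23 \cdot 13 = 3893 + 299 = 4192$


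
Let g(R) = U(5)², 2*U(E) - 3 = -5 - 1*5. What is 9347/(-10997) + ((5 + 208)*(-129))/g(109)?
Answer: -172730897/76979 ≈ -2243.9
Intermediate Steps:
U(E) = -7/2 (U(E) = 3/2 + (-5 - 1*5)/2 = 3/2 + (-5 - 5)/2 = 3/2 + (½)*(-10) = 3/2 - 5 = -7/2)
g(R) = 49/4 (g(R) = (-7/2)² = 49/4)
9347/(-10997) + ((5 + 208)*(-129))/g(109) = 9347/(-10997) + ((5 + 208)*(-129))/(49/4) = 9347*(-1/10997) + (213*(-129))*(4/49) = -9347/10997 - 27477*4/49 = -9347/10997 - 109908/49 = -172730897/76979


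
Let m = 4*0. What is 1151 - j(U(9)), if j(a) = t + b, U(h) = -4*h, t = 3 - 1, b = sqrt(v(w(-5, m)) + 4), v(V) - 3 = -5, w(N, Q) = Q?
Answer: 1149 - sqrt(2) ≈ 1147.6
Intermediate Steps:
m = 0
v(V) = -2 (v(V) = 3 - 5 = -2)
b = sqrt(2) (b = sqrt(-2 + 4) = sqrt(2) ≈ 1.4142)
t = 2
j(a) = 2 + sqrt(2)
1151 - j(U(9)) = 1151 - (2 + sqrt(2)) = 1151 + (-2 - sqrt(2)) = 1149 - sqrt(2)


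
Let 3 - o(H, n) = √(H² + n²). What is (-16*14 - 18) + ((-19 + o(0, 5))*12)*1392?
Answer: -351026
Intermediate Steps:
o(H, n) = 3 - √(H² + n²)
(-16*14 - 18) + ((-19 + o(0, 5))*12)*1392 = (-16*14 - 18) + ((-19 + (3 - √(0² + 5²)))*12)*1392 = (-224 - 18) + ((-19 + (3 - √(0 + 25)))*12)*1392 = -242 + ((-19 + (3 - √25))*12)*1392 = -242 + ((-19 + (3 - 1*5))*12)*1392 = -242 + ((-19 + (3 - 5))*12)*1392 = -242 + ((-19 - 2)*12)*1392 = -242 - 21*12*1392 = -242 - 252*1392 = -242 - 350784 = -351026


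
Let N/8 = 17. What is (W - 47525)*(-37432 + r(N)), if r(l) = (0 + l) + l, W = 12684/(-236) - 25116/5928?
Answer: 1982133853260/1121 ≈ 1.7682e+9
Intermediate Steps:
N = 136 (N = 8*17 = 136)
W = -129997/2242 (W = 12684*(-1/236) - 25116*1/5928 = -3171/59 - 161/38 = -129997/2242 ≈ -57.983)
r(l) = 2*l (r(l) = l + l = 2*l)
(W - 47525)*(-37432 + r(N)) = (-129997/2242 - 47525)*(-37432 + 2*136) = -106681047*(-37432 + 272)/2242 = -106681047/2242*(-37160) = 1982133853260/1121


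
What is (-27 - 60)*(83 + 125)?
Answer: -18096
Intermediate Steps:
(-27 - 60)*(83 + 125) = -87*208 = -18096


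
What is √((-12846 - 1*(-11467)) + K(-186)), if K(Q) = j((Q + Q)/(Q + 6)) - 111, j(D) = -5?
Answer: I*√1495 ≈ 38.665*I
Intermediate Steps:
K(Q) = -116 (K(Q) = -5 - 111 = -116)
√((-12846 - 1*(-11467)) + K(-186)) = √((-12846 - 1*(-11467)) - 116) = √((-12846 + 11467) - 116) = √(-1379 - 116) = √(-1495) = I*√1495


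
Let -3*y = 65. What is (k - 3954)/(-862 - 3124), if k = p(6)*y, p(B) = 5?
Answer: 12187/11958 ≈ 1.0191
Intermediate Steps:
y = -65/3 (y = -⅓*65 = -65/3 ≈ -21.667)
k = -325/3 (k = 5*(-65/3) = -325/3 ≈ -108.33)
(k - 3954)/(-862 - 3124) = (-325/3 - 3954)/(-862 - 3124) = -12187/3/(-3986) = -12187/3*(-1/3986) = 12187/11958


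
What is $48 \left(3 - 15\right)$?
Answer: $-576$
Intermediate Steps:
$48 \left(3 - 15\right) = 48 \left(-12\right) = -576$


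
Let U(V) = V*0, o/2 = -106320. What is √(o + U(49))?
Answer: 4*I*√13290 ≈ 461.13*I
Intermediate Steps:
o = -212640 (o = 2*(-106320) = -212640)
U(V) = 0
√(o + U(49)) = √(-212640 + 0) = √(-212640) = 4*I*√13290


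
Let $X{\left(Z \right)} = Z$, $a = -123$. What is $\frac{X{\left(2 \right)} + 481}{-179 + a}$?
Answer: $- \frac{483}{302} \approx -1.5993$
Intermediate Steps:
$\frac{X{\left(2 \right)} + 481}{-179 + a} = \frac{2 + 481}{-179 - 123} = \frac{483}{-302} = 483 \left(- \frac{1}{302}\right) = - \frac{483}{302}$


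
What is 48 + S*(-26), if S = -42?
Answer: 1140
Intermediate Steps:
48 + S*(-26) = 48 - 42*(-26) = 48 + 1092 = 1140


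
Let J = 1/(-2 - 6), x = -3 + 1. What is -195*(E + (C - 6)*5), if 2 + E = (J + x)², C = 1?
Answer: 280605/64 ≈ 4384.5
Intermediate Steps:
x = -2
J = -⅛ (J = 1/(-8) = -⅛ ≈ -0.12500)
E = 161/64 (E = -2 + (-⅛ - 2)² = -2 + (-17/8)² = -2 + 289/64 = 161/64 ≈ 2.5156)
-195*(E + (C - 6)*5) = -195*(161/64 + (1 - 6)*5) = -195*(161/64 - 5*5) = -195*(161/64 - 25) = -195*(-1439/64) = 280605/64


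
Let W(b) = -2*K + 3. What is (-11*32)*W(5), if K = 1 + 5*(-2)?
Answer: -7392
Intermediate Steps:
K = -9 (K = 1 - 10 = -9)
W(b) = 21 (W(b) = -2*(-9) + 3 = 18 + 3 = 21)
(-11*32)*W(5) = -11*32*21 = -352*21 = -7392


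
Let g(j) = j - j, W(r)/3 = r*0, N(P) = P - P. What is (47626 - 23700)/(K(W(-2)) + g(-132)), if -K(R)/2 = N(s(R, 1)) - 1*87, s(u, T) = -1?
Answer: 11963/87 ≈ 137.51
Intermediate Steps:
N(P) = 0
W(r) = 0 (W(r) = 3*(r*0) = 3*0 = 0)
K(R) = 174 (K(R) = -2*(0 - 1*87) = -2*(0 - 87) = -2*(-87) = 174)
g(j) = 0
(47626 - 23700)/(K(W(-2)) + g(-132)) = (47626 - 23700)/(174 + 0) = 23926/174 = 23926*(1/174) = 11963/87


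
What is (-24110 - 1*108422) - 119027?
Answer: -251559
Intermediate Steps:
(-24110 - 1*108422) - 119027 = (-24110 - 108422) - 119027 = -132532 - 119027 = -251559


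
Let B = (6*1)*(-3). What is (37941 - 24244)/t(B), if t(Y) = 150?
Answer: 13697/150 ≈ 91.313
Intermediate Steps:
B = -18 (B = 6*(-3) = -18)
(37941 - 24244)/t(B) = (37941 - 24244)/150 = 13697*(1/150) = 13697/150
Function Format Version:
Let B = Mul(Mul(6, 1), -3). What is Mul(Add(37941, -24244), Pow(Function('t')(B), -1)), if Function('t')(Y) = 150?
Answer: Rational(13697, 150) ≈ 91.313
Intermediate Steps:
B = -18 (B = Mul(6, -3) = -18)
Mul(Add(37941, -24244), Pow(Function('t')(B), -1)) = Mul(Add(37941, -24244), Pow(150, -1)) = Mul(13697, Rational(1, 150)) = Rational(13697, 150)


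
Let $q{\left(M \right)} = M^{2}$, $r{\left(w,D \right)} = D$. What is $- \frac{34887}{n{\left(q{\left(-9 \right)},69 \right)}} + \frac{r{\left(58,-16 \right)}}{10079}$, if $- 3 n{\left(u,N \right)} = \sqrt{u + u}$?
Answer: $- \frac{16}{10079} + \frac{11629 \sqrt{2}}{2} \approx 8222.9$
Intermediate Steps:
$n{\left(u,N \right)} = - \frac{\sqrt{2} \sqrt{u}}{3}$ ($n{\left(u,N \right)} = - \frac{\sqrt{u + u}}{3} = - \frac{\sqrt{2 u}}{3} = - \frac{\sqrt{2} \sqrt{u}}{3}$)
$- \frac{34887}{n{\left(q{\left(-9 \right)},69 \right)}} + \frac{r{\left(58,-16 \right)}}{10079} = - \frac{34887}{\left(- \frac{1}{3}\right) \sqrt{2} \sqrt{\left(-9\right)^{2}}} - \frac{16}{10079} = - \frac{34887}{\left(- \frac{1}{3}\right) \sqrt{2} \sqrt{81}} - \frac{16}{10079} = - \frac{34887}{\left(- \frac{1}{3}\right) \sqrt{2} \cdot 9} - \frac{16}{10079} = - \frac{34887}{\left(-3\right) \sqrt{2}} - \frac{16}{10079} = - 34887 \left(- \frac{\sqrt{2}}{6}\right) - \frac{16}{10079} = \frac{11629 \sqrt{2}}{2} - \frac{16}{10079} = - \frac{16}{10079} + \frac{11629 \sqrt{2}}{2}$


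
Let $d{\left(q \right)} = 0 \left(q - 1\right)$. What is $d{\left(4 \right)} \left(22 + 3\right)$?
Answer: $0$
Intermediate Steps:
$d{\left(q \right)} = 0$ ($d{\left(q \right)} = 0 \left(-1 + q\right) = 0$)
$d{\left(4 \right)} \left(22 + 3\right) = 0 \left(22 + 3\right) = 0 \cdot 25 = 0$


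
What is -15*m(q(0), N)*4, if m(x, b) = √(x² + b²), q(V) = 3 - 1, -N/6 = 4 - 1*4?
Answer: -120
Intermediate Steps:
N = 0 (N = -6*(4 - 1*4) = -6*(4 - 4) = -6*0 = 0)
q(V) = 2
m(x, b) = √(b² + x²)
-15*m(q(0), N)*4 = -15*√(0² + 2²)*4 = -15*√(0 + 4)*4 = -15*√4*4 = -15*2*4 = -30*4 = -120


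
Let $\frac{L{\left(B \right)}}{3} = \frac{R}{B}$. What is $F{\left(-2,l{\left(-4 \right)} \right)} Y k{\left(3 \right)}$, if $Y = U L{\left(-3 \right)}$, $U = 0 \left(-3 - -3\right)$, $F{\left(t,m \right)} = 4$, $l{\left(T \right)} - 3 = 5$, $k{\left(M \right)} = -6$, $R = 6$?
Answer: $0$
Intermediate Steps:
$L{\left(B \right)} = \frac{18}{B}$ ($L{\left(B \right)} = 3 \frac{6}{B} = \frac{18}{B}$)
$l{\left(T \right)} = 8$ ($l{\left(T \right)} = 3 + 5 = 8$)
$U = 0$ ($U = 0 \left(-3 + 3\right) = 0 \cdot 0 = 0$)
$Y = 0$ ($Y = 0 \frac{18}{-3} = 0 \cdot 18 \left(- \frac{1}{3}\right) = 0 \left(-6\right) = 0$)
$F{\left(-2,l{\left(-4 \right)} \right)} Y k{\left(3 \right)} = 4 \cdot 0 \left(-6\right) = 0 \left(-6\right) = 0$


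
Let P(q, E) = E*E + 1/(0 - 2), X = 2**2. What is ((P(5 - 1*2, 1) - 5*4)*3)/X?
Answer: -117/8 ≈ -14.625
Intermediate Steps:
X = 4
P(q, E) = -1/2 + E**2 (P(q, E) = E**2 + 1/(-2) = E**2 - 1/2 = -1/2 + E**2)
((P(5 - 1*2, 1) - 5*4)*3)/X = (((-1/2 + 1**2) - 5*4)*3)/4 = (((-1/2 + 1) - 20)*3)*(1/4) = ((1/2 - 20)*3)*(1/4) = -39/2*3*(1/4) = -117/2*1/4 = -117/8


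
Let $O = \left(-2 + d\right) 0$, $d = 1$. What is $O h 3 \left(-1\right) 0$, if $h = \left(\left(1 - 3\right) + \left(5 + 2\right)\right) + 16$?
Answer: $0$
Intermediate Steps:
$O = 0$ ($O = \left(-2 + 1\right) 0 = \left(-1\right) 0 = 0$)
$h = 21$ ($h = \left(-2 + 7\right) + 16 = 5 + 16 = 21$)
$O h 3 \left(-1\right) 0 = 0 \cdot 21 \cdot 3 \left(-1\right) 0 = 0 \left(\left(-3\right) 0\right) = 0 \cdot 0 = 0$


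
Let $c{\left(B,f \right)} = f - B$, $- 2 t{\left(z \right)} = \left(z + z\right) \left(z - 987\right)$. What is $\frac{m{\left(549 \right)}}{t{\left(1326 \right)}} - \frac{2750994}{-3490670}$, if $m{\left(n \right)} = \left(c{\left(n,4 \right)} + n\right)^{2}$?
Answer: $\frac{309138616549}{392276258595} \approx 0.78806$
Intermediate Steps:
$t{\left(z \right)} = - z \left(-987 + z\right)$ ($t{\left(z \right)} = - \frac{\left(z + z\right) \left(z - 987\right)}{2} = - \frac{2 z \left(-987 + z\right)}{2} = - z \left(-987 + z\right)$)
$m{\left(n \right)} = 16$ ($m{\left(n \right)} = \left(\left(4 - n\right) + n\right)^{2} = 4^{2} = 16$)
$\frac{m{\left(549 \right)}}{t{\left(1326 \right)}} - \frac{2750994}{-3490670} = \frac{16}{1326 \left(987 - 1326\right)} - \frac{2750994}{-3490670} = \frac{16}{1326 \left(987 - 1326\right)} - - \frac{1375497}{1745335} = \frac{16}{1326 \left(-339\right)} + \frac{1375497}{1745335} = \frac{16}{-449514} + \frac{1375497}{1745335} = 16 \left(- \frac{1}{449514}\right) + \frac{1375497}{1745335} = - \frac{8}{224757} + \frac{1375497}{1745335} = \frac{309138616549}{392276258595}$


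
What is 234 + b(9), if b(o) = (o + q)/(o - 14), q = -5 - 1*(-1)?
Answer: 233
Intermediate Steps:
q = -4 (q = -5 + 1 = -4)
b(o) = (-4 + o)/(-14 + o) (b(o) = (o - 4)/(o - 14) = (-4 + o)/(-14 + o))
234 + b(9) = 234 + (-4 + 9)/(-14 + 9) = 234 + 5/(-5) = 234 - ⅕*5 = 234 - 1 = 233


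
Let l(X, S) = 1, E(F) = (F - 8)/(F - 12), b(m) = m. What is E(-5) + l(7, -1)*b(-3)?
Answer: -38/17 ≈ -2.2353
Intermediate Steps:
E(F) = (-8 + F)/(-12 + F)
E(-5) + l(7, -1)*b(-3) = (-8 - 5)/(-12 - 5) + 1*(-3) = -13/(-17) - 3 = -1/17*(-13) - 3 = 13/17 - 3 = -38/17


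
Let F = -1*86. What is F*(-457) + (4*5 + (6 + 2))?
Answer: 39330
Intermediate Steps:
F = -86
F*(-457) + (4*5 + (6 + 2)) = -86*(-457) + (4*5 + (6 + 2)) = 39302 + (20 + 8) = 39302 + 28 = 39330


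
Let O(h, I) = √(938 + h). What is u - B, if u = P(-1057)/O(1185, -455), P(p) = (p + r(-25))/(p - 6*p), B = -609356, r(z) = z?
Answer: 609356 - 1082*√2123/11220055 ≈ 6.0936e+5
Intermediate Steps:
P(p) = -(-25 + p)/(5*p) (P(p) = (p - 25)/(p - 6*p) = (-25 + p)/((-5*p)) = (-25 + p)*(-1/(5*p)) = -(-25 + p)/(5*p))
u = -1082*√2123/11220055 (u = ((⅕)*(25 - 1*(-1057))/(-1057))/(√(938 + 1185)) = ((⅕)*(-1/1057)*(25 + 1057))/(√2123) = ((⅕)*(-1/1057)*1082)*(√2123/2123) = -1082*√2123/11220055 ≈ -0.0044433)
u - B = -1082*√2123/11220055 - 1*(-609356) = -1082*√2123/11220055 + 609356 = 609356 - 1082*√2123/11220055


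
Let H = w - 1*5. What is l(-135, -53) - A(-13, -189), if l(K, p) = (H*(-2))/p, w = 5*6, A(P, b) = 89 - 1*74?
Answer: -745/53 ≈ -14.057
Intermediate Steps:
A(P, b) = 15 (A(P, b) = 89 - 74 = 15)
w = 30
H = 25 (H = 30 - 1*5 = 30 - 5 = 25)
l(K, p) = -50/p (l(K, p) = (25*(-2))/p = -50/p)
l(-135, -53) - A(-13, -189) = -50/(-53) - 1*15 = -50*(-1/53) - 15 = 50/53 - 15 = -745/53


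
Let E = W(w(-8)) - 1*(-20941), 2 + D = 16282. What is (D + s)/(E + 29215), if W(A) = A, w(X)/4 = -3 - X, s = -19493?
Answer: -459/7168 ≈ -0.064035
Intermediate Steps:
w(X) = -12 - 4*X (w(X) = 4*(-3 - X) = -12 - 4*X)
D = 16280 (D = -2 + 16282 = 16280)
E = 20961 (E = (-12 - 4*(-8)) - 1*(-20941) = (-12 + 32) + 20941 = 20 + 20941 = 20961)
(D + s)/(E + 29215) = (16280 - 19493)/(20961 + 29215) = -3213/50176 = -3213*1/50176 = -459/7168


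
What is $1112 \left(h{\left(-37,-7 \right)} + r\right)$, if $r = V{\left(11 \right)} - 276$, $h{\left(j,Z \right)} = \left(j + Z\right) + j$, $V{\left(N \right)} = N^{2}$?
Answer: $-262432$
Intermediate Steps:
$h{\left(j,Z \right)} = Z + 2 j$ ($h{\left(j,Z \right)} = \left(Z + j\right) + j = Z + 2 j$)
$r = -155$ ($r = 11^{2} - 276 = 121 - 276 = -155$)
$1112 \left(h{\left(-37,-7 \right)} + r\right) = 1112 \left(\left(-7 + 2 \left(-37\right)\right) - 155\right) = 1112 \left(\left(-7 - 74\right) - 155\right) = 1112 \left(-81 - 155\right) = 1112 \left(-236\right) = -262432$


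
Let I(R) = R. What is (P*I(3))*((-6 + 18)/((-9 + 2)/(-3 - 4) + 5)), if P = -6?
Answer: -36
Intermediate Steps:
(P*I(3))*((-6 + 18)/((-9 + 2)/(-3 - 4) + 5)) = (-6*3)*((-6 + 18)/((-9 + 2)/(-3 - 4) + 5)) = -216/(-7/(-7) + 5) = -216/(-7*(-⅐) + 5) = -216/(1 + 5) = -216/6 = -18*2 = -36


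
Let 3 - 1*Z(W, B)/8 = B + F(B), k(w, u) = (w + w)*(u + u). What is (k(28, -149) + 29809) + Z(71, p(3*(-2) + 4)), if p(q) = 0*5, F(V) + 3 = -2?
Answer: 13185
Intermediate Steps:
F(V) = -5 (F(V) = -3 - 2 = -5)
p(q) = 0
k(w, u) = 4*u*w (k(w, u) = (2*w)*(2*u) = 4*u*w)
Z(W, B) = 64 - 8*B (Z(W, B) = 24 - 8*(B - 5) = 24 - 8*(-5 + B) = 24 + (40 - 8*B) = 64 - 8*B)
(k(28, -149) + 29809) + Z(71, p(3*(-2) + 4)) = (4*(-149)*28 + 29809) + (64 - 8*0) = (-16688 + 29809) + (64 + 0) = 13121 + 64 = 13185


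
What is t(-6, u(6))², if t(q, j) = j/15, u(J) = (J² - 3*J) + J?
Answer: 64/25 ≈ 2.5600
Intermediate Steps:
u(J) = J² - 2*J
t(q, j) = j/15 (t(q, j) = j*(1/15) = j/15)
t(-6, u(6))² = ((6*(-2 + 6))/15)² = ((6*4)/15)² = ((1/15)*24)² = (8/5)² = 64/25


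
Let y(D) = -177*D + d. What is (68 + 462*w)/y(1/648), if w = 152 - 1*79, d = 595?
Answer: 7299504/128461 ≈ 56.823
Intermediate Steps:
w = 73 (w = 152 - 79 = 73)
y(D) = 595 - 177*D (y(D) = -177*D + 595 = 595 - 177*D)
(68 + 462*w)/y(1/648) = (68 + 462*73)/(595 - 177/648) = (68 + 33726)/(595 - 177*1/648) = 33794/(595 - 59/216) = 33794/(128461/216) = 33794*(216/128461) = 7299504/128461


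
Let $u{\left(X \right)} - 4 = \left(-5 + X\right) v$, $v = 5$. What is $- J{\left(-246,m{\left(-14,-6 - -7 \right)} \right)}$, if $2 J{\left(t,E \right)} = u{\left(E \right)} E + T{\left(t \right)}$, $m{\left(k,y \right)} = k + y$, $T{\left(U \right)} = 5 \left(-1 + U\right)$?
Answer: $\frac{117}{2} \approx 58.5$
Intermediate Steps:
$T{\left(U \right)} = -5 + 5 U$
$u{\left(X \right)} = -21 + 5 X$ ($u{\left(X \right)} = 4 + \left(-5 + X\right) 5 = 4 + \left(-25 + 5 X\right) = -21 + 5 X$)
$J{\left(t,E \right)} = - \frac{5}{2} + \frac{5 t}{2} + \frac{E \left(-21 + 5 E\right)}{2}$ ($J{\left(t,E \right)} = \frac{\left(-21 + 5 E\right) E + \left(-5 + 5 t\right)}{2} = \frac{E \left(-21 + 5 E\right) + \left(-5 + 5 t\right)}{2} = \frac{-5 + 5 t + E \left(-21 + 5 E\right)}{2} = - \frac{5}{2} + \frac{5 t}{2} + \frac{E \left(-21 + 5 E\right)}{2}$)
$- J{\left(-246,m{\left(-14,-6 - -7 \right)} \right)} = - (- \frac{5}{2} + \frac{5}{2} \left(-246\right) + \frac{\left(-14 - -1\right) \left(-21 + 5 \left(-14 - -1\right)\right)}{2}) = - (- \frac{5}{2} - 615 + \frac{\left(-14 + \left(-6 + 7\right)\right) \left(-21 + 5 \left(-14 + \left(-6 + 7\right)\right)\right)}{2}) = - (- \frac{5}{2} - 615 + \frac{\left(-14 + 1\right) \left(-21 + 5 \left(-14 + 1\right)\right)}{2}) = - (- \frac{5}{2} - 615 + \frac{1}{2} \left(-13\right) \left(-21 + 5 \left(-13\right)\right)) = - (- \frac{5}{2} - 615 + \frac{1}{2} \left(-13\right) \left(-21 - 65\right)) = - (- \frac{5}{2} - 615 + \frac{1}{2} \left(-13\right) \left(-86\right)) = - (- \frac{5}{2} - 615 + 559) = \left(-1\right) \left(- \frac{117}{2}\right) = \frac{117}{2}$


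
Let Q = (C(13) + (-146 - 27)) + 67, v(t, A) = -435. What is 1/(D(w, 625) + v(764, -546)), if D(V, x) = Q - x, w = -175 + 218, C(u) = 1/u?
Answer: -13/15157 ≈ -0.00085769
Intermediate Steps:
Q = -1377/13 (Q = (1/13 + (-146 - 27)) + 67 = (1/13 - 173) + 67 = -2248/13 + 67 = -1377/13 ≈ -105.92)
w = 43
D(V, x) = -1377/13 - x
1/(D(w, 625) + v(764, -546)) = 1/((-1377/13 - 1*625) - 435) = 1/((-1377/13 - 625) - 435) = 1/(-9502/13 - 435) = 1/(-15157/13) = -13/15157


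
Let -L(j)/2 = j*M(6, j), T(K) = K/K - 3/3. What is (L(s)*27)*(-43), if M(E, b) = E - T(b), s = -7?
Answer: -97524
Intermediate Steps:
T(K) = 0 (T(K) = 1 - 3*1/3 = 1 - 1 = 0)
M(E, b) = E (M(E, b) = E - 1*0 = E + 0 = E)
L(j) = -12*j (L(j) = -2*j*6 = -12*j)
(L(s)*27)*(-43) = (-12*(-7)*27)*(-43) = (84*27)*(-43) = 2268*(-43) = -97524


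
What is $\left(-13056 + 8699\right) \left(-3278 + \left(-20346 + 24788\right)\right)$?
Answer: $-5071548$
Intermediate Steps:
$\left(-13056 + 8699\right) \left(-3278 + \left(-20346 + 24788\right)\right) = - 4357 \left(-3278 + 4442\right) = \left(-4357\right) 1164 = -5071548$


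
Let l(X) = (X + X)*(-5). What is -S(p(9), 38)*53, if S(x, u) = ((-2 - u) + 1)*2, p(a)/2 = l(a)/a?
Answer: 4134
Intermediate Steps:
l(X) = -10*X (l(X) = (2*X)*(-5) = -10*X)
p(a) = -20 (p(a) = 2*((-10*a)/a) = 2*(-10) = -20)
S(x, u) = -2 - 2*u (S(x, u) = (-1 - u)*2 = -2 - 2*u)
-S(p(9), 38)*53 = -(-2 - 2*38)*53 = -(-2 - 76)*53 = -(-78)*53 = -1*(-4134) = 4134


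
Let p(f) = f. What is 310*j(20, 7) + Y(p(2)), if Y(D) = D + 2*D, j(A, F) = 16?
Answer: 4966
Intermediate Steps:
Y(D) = 3*D
310*j(20, 7) + Y(p(2)) = 310*16 + 3*2 = 4960 + 6 = 4966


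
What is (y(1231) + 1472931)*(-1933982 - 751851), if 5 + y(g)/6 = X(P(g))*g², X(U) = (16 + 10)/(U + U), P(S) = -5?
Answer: 297680682737949/5 ≈ 5.9536e+13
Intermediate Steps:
X(U) = 13/U (X(U) = 26/((2*U)) = 26*(1/(2*U)) = 13/U)
y(g) = -30 - 78*g²/5 (y(g) = -30 + 6*((13/(-5))*g²) = -30 + 6*((13*(-⅕))*g²) = -30 + 6*(-13*g²/5) = -30 - 78*g²/5)
(y(1231) + 1472931)*(-1933982 - 751851) = ((-30 - 78/5*1231²) + 1472931)*(-1933982 - 751851) = ((-30 - 78/5*1515361) + 1472931)*(-2685833) = ((-30 - 118198158/5) + 1472931)*(-2685833) = (-118198308/5 + 1472931)*(-2685833) = -110833653/5*(-2685833) = 297680682737949/5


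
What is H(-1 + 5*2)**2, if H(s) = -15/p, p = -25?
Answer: 9/25 ≈ 0.36000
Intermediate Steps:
H(s) = 3/5 (H(s) = -15/(-25) = -15*(-1/25) = 3/5)
H(-1 + 5*2)**2 = (3/5)**2 = 9/25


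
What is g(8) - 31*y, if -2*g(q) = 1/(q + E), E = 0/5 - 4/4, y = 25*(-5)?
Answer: 54249/14 ≈ 3874.9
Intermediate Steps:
y = -125
E = -1 (E = 0*(⅕) - 4*¼ = 0 - 1 = -1)
g(q) = -1/(2*(-1 + q)) (g(q) = -1/(2*(q - 1)) = -1/(2*(-1 + q)))
g(8) - 31*y = -1/(-2 + 2*8) - 31*(-125) = -1/(-2 + 16) + 3875 = -1/14 + 3875 = 54249/14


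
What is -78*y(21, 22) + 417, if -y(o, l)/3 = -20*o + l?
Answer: -92715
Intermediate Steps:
y(o, l) = -3*l + 60*o (y(o, l) = -3*(-20*o + l) = -3*(l - 20*o) = -3*l + 60*o)
-78*y(21, 22) + 417 = -78*(-3*22 + 60*21) + 417 = -78*(-66 + 1260) + 417 = -78*1194 + 417 = -93132 + 417 = -92715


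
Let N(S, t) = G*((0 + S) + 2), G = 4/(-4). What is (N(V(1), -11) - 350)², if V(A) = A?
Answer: 124609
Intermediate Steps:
G = -1 (G = 4*(-¼) = -1)
N(S, t) = -2 - S (N(S, t) = -((0 + S) + 2) = -(S + 2) = -(2 + S) = -2 - S)
(N(V(1), -11) - 350)² = ((-2 - 1*1) - 350)² = ((-2 - 1) - 350)² = (-3 - 350)² = (-353)² = 124609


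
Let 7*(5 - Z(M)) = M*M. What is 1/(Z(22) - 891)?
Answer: -7/6686 ≈ -0.0010470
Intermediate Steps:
Z(M) = 5 - M²/7 (Z(M) = 5 - M*M/7 = 5 - M²/7)
1/(Z(22) - 891) = 1/((5 - ⅐*22²) - 891) = 1/((5 - ⅐*484) - 891) = 1/((5 - 484/7) - 891) = 1/(-449/7 - 891) = 1/(-6686/7) = -7/6686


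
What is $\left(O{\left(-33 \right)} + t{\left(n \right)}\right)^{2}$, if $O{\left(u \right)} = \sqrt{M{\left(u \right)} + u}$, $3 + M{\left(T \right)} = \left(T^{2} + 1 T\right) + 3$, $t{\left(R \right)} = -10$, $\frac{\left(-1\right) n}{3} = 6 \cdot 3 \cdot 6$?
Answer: $\left(10 - \sqrt{1023}\right)^{2} \approx 483.31$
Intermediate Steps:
$n = -324$ ($n = - 3 \cdot 6 \cdot 3 \cdot 6 = - 3 \cdot 18 \cdot 6 = \left(-3\right) 108 = -324$)
$M{\left(T \right)} = T + T^{2}$ ($M{\left(T \right)} = -3 + \left(\left(T^{2} + 1 T\right) + 3\right) = -3 + \left(\left(T^{2} + T\right) + 3\right) = -3 + \left(\left(T + T^{2}\right) + 3\right) = -3 + \left(3 + T + T^{2}\right) = T + T^{2}$)
$O{\left(u \right)} = \sqrt{u + u \left(1 + u\right)}$ ($O{\left(u \right)} = \sqrt{u \left(1 + u\right) + u} = \sqrt{u + u \left(1 + u\right)}$)
$\left(O{\left(-33 \right)} + t{\left(n \right)}\right)^{2} = \left(\sqrt{- 33 \left(2 - 33\right)} - 10\right)^{2} = \left(\sqrt{\left(-33\right) \left(-31\right)} - 10\right)^{2} = \left(\sqrt{1023} - 10\right)^{2} = \left(-10 + \sqrt{1023}\right)^{2}$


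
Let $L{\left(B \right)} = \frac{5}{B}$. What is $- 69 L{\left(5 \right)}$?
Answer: $-69$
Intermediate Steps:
$- 69 L{\left(5 \right)} = - 69 \cdot \frac{5}{5} = - 69 \cdot 5 \cdot \frac{1}{5} = \left(-69\right) 1 = -69$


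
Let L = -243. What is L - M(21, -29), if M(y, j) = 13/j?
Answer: -7034/29 ≈ -242.55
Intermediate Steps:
L - M(21, -29) = -243 - 13/(-29) = -243 - 13*(-1)/29 = -243 - 1*(-13/29) = -243 + 13/29 = -7034/29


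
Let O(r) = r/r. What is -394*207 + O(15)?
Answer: -81557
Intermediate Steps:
O(r) = 1
-394*207 + O(15) = -394*207 + 1 = -81558 + 1 = -81557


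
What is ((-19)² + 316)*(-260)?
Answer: -176020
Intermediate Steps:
((-19)² + 316)*(-260) = (361 + 316)*(-260) = 677*(-260) = -176020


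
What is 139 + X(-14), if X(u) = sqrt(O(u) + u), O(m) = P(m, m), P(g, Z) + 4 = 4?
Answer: 139 + I*sqrt(14) ≈ 139.0 + 3.7417*I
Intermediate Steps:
P(g, Z) = 0 (P(g, Z) = -4 + 4 = 0)
O(m) = 0
X(u) = sqrt(u) (X(u) = sqrt(0 + u) = sqrt(u))
139 + X(-14) = 139 + sqrt(-14) = 139 + I*sqrt(14)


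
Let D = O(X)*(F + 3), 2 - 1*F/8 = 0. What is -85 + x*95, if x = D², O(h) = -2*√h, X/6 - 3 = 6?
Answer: 7407635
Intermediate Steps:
F = 16 (F = 16 - 8*0 = 16 + 0 = 16)
X = 54 (X = 18 + 6*6 = 18 + 36 = 54)
D = -114*√6 (D = (-6*√6)*(16 + 3) = -6*√6*19 = -114*√6 ≈ -279.24)
x = 77976 (x = (-114*√6)² = 77976)
-85 + x*95 = -85 + 77976*95 = -85 + 7407720 = 7407635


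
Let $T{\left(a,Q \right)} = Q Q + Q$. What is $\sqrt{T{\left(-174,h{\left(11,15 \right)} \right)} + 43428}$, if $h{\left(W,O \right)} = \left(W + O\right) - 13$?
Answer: $7 \sqrt{890} \approx 208.83$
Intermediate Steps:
$h{\left(W,O \right)} = -13 + O + W$ ($h{\left(W,O \right)} = \left(O + W\right) - 13 = -13 + O + W$)
$T{\left(a,Q \right)} = Q + Q^{2}$ ($T{\left(a,Q \right)} = Q^{2} + Q = Q + Q^{2}$)
$\sqrt{T{\left(-174,h{\left(11,15 \right)} \right)} + 43428} = \sqrt{\left(-13 + 15 + 11\right) \left(1 + \left(-13 + 15 + 11\right)\right) + 43428} = \sqrt{13 \left(1 + 13\right) + 43428} = \sqrt{13 \cdot 14 + 43428} = \sqrt{182 + 43428} = \sqrt{43610} = 7 \sqrt{890}$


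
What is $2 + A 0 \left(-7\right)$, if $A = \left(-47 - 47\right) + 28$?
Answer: $2$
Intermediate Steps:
$A = -66$ ($A = -94 + 28 = -66$)
$2 + A 0 \left(-7\right) = 2 - 66 \cdot 0 \left(-7\right) = 2 - 0 = 2 + 0 = 2$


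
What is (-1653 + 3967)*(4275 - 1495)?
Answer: 6432920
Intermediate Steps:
(-1653 + 3967)*(4275 - 1495) = 2314*2780 = 6432920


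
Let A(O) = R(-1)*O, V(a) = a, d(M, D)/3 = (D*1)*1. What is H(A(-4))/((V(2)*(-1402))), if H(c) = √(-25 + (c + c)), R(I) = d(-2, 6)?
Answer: -13*I/2804 ≈ -0.0046362*I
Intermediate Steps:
d(M, D) = 3*D (d(M, D) = 3*((D*1)*1) = 3*(D*1) = 3*D)
R(I) = 18 (R(I) = 3*6 = 18)
A(O) = 18*O
H(c) = √(-25 + 2*c)
H(A(-4))/((V(2)*(-1402))) = √(-25 + 2*(18*(-4)))/((2*(-1402))) = √(-25 + 2*(-72))/(-2804) = √(-25 - 144)*(-1/2804) = √(-169)*(-1/2804) = (13*I)*(-1/2804) = -13*I/2804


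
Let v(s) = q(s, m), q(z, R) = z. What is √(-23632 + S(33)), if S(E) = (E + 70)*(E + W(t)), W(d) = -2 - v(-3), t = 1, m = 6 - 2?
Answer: I*√20130 ≈ 141.88*I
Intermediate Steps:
m = 4
v(s) = s
W(d) = 1 (W(d) = -2 - 1*(-3) = -2 + 3 = 1)
S(E) = (1 + E)*(70 + E) (S(E) = (E + 70)*(E + 1) = (70 + E)*(1 + E) = (1 + E)*(70 + E))
√(-23632 + S(33)) = √(-23632 + (70 + 33² + 71*33)) = √(-23632 + (70 + 1089 + 2343)) = √(-23632 + 3502) = √(-20130) = I*√20130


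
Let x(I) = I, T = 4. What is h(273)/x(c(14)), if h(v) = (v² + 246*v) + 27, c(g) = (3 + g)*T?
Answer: 70857/34 ≈ 2084.0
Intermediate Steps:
c(g) = 12 + 4*g (c(g) = (3 + g)*4 = 12 + 4*g)
h(v) = 27 + v² + 246*v
h(273)/x(c(14)) = (27 + 273² + 246*273)/(12 + 4*14) = (27 + 74529 + 67158)/(12 + 56) = 141714/68 = 141714*(1/68) = 70857/34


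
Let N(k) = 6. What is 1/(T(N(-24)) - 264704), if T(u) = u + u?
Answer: -1/264692 ≈ -3.7780e-6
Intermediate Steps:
T(u) = 2*u
1/(T(N(-24)) - 264704) = 1/(2*6 - 264704) = 1/(12 - 264704) = 1/(-264692) = -1/264692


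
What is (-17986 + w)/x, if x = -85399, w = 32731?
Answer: -14745/85399 ≈ -0.17266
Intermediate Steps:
(-17986 + w)/x = (-17986 + 32731)/(-85399) = 14745*(-1/85399) = -14745/85399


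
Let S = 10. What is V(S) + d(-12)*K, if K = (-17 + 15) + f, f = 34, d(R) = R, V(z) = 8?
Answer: -376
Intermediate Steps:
K = 32 (K = (-17 + 15) + 34 = -2 + 34 = 32)
V(S) + d(-12)*K = 8 - 12*32 = 8 - 384 = -376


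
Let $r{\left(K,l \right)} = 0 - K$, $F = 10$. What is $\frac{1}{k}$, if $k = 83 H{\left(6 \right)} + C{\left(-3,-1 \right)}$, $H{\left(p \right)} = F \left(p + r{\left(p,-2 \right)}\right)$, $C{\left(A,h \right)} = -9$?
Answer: $- \frac{1}{9} \approx -0.11111$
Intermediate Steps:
$r{\left(K,l \right)} = - K$
$H{\left(p \right)} = 0$ ($H{\left(p \right)} = 10 \left(p - p\right) = 10 \cdot 0 = 0$)
$k = -9$ ($k = 83 \cdot 0 - 9 = 0 - 9 = -9$)
$\frac{1}{k} = \frac{1}{-9} = - \frac{1}{9}$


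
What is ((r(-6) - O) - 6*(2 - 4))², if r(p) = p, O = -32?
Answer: 1444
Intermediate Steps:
((r(-6) - O) - 6*(2 - 4))² = ((-6 - 1*(-32)) - 6*(2 - 4))² = ((-6 + 32) - 6*(-2))² = (26 + 12)² = 38² = 1444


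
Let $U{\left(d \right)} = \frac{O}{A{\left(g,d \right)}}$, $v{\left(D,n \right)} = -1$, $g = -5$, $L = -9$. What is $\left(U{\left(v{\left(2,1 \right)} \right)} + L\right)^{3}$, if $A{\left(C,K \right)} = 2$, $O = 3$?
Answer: $- \frac{3375}{8} \approx -421.88$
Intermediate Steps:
$U{\left(d \right)} = \frac{3}{2}$
$\left(U{\left(v{\left(2,1 \right)} \right)} + L\right)^{3} = \left(\frac{3}{2} - 9\right)^{3} = \left(- \frac{15}{2}\right)^{3} = - \frac{3375}{8}$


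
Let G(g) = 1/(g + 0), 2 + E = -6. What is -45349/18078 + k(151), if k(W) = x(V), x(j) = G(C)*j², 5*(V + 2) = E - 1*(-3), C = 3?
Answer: 8885/18078 ≈ 0.49148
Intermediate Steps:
E = -8 (E = -2 - 6 = -8)
G(g) = 1/g
V = -3 (V = -2 + (-8 - 1*(-3))/5 = -2 + (-8 + 3)/5 = -2 + (⅕)*(-5) = -2 - 1 = -3)
x(j) = j²/3
k(W) = 3 (k(W) = (⅓)*(-3)² = (⅓)*9 = 3)
-45349/18078 + k(151) = -45349/18078 + 3 = 8885/18078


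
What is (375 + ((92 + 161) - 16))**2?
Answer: 374544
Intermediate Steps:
(375 + ((92 + 161) - 16))**2 = (375 + (253 - 16))**2 = (375 + 237)**2 = 612**2 = 374544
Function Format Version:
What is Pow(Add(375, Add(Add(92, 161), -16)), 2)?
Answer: 374544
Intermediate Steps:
Pow(Add(375, Add(Add(92, 161), -16)), 2) = Pow(Add(375, Add(253, -16)), 2) = Pow(Add(375, 237), 2) = Pow(612, 2) = 374544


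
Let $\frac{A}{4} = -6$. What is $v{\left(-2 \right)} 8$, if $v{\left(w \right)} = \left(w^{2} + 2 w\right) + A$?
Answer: $-192$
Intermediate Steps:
$A = -24$ ($A = 4 \left(-6\right) = -24$)
$v{\left(w \right)} = -24 + w^{2} + 2 w$ ($v{\left(w \right)} = \left(w^{2} + 2 w\right) - 24 = -24 + w^{2} + 2 w$)
$v{\left(-2 \right)} 8 = \left(-24 + \left(-2\right)^{2} + 2 \left(-2\right)\right) 8 = \left(-24 + 4 - 4\right) 8 = \left(-24\right) 8 = -192$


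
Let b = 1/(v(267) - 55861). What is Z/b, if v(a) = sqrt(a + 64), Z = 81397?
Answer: -4546917817 + 81397*sqrt(331) ≈ -4.5454e+9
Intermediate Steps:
v(a) = sqrt(64 + a)
b = 1/(-55861 + sqrt(331)) (b = 1/(sqrt(64 + 267) - 55861) = 1/(sqrt(331) - 55861) = 1/(-55861 + sqrt(331)) ≈ -1.7907e-5)
Z/b = 81397/(-55861/3120450990 - sqrt(331)/3120450990)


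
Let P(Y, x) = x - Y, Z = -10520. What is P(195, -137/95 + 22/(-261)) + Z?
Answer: -265716272/24795 ≈ -10717.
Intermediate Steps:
P(195, -137/95 + 22/(-261)) + Z = ((-137/95 + 22/(-261)) - 1*195) - 10520 = ((-137*1/95 + 22*(-1/261)) - 195) - 10520 = ((-137/95 - 22/261) - 195) - 10520 = (-37847/24795 - 195) - 10520 = -4872872/24795 - 10520 = -265716272/24795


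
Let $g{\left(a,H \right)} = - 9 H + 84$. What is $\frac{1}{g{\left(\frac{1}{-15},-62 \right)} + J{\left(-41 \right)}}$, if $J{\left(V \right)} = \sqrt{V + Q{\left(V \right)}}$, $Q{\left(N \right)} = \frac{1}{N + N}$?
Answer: $\frac{17548}{11266937} - \frac{i \sqrt{275766}}{33800811} \approx 0.0015575 - 1.5536 \cdot 10^{-5} i$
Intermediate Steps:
$Q{\left(N \right)} = \frac{1}{2 N}$
$J{\left(V \right)} = \sqrt{V + \frac{1}{2 V}}$
$g{\left(a,H \right)} = 84 - 9 H$
$\frac{1}{g{\left(\frac{1}{-15},-62 \right)} + J{\left(-41 \right)}} = \frac{1}{\left(84 - -558\right) + \frac{\sqrt{\frac{2}{-41} + 4 \left(-41\right)}}{2}} = \frac{1}{\left(84 + 558\right) + \frac{\sqrt{2 \left(- \frac{1}{41}\right) - 164}}{2}} = \frac{1}{642 + \frac{\sqrt{- \frac{2}{41} - 164}}{2}} = \frac{1}{642 + \frac{\sqrt{- \frac{6726}{41}}}{2}} = \frac{1}{642 + \frac{\frac{1}{41} i \sqrt{275766}}{2}} = \frac{1}{642 + \frac{i \sqrt{275766}}{82}}$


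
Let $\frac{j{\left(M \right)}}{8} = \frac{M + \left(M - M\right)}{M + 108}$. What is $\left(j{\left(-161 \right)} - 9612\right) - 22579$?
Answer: $- \frac{1704835}{53} \approx -32167.0$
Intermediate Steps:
$j{\left(M \right)} = \frac{8 M}{108 + M}$ ($j{\left(M \right)} = 8 \frac{M + \left(M - M\right)}{M + 108} = 8 \frac{M + 0}{108 + M} = 8 \frac{M}{108 + M} = \frac{8 M}{108 + M}$)
$\left(j{\left(-161 \right)} - 9612\right) - 22579 = \left(8 \left(-161\right) \frac{1}{108 - 161} - 9612\right) - 22579 = \left(8 \left(-161\right) \frac{1}{-53} - 9612\right) - 22579 = \left(8 \left(-161\right) \left(- \frac{1}{53}\right) - 9612\right) - 22579 = \left(\frac{1288}{53} - 9612\right) - 22579 = - \frac{508148}{53} - 22579 = - \frac{1704835}{53}$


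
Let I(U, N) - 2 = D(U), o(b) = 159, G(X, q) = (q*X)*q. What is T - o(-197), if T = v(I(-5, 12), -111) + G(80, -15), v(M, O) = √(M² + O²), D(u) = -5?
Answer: 17841 + 3*√1370 ≈ 17952.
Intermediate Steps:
G(X, q) = X*q² (G(X, q) = (X*q)*q = X*q²)
I(U, N) = -3 (I(U, N) = 2 - 5 = -3)
T = 18000 + 3*√1370 (T = √((-3)² + (-111)²) + 80*(-15)² = √(9 + 12321) + 80*225 = √12330 + 18000 = 3*√1370 + 18000 = 18000 + 3*√1370 ≈ 18111.)
T - o(-197) = (18000 + 3*√1370) - 1*159 = (18000 + 3*√1370) - 159 = 17841 + 3*√1370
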